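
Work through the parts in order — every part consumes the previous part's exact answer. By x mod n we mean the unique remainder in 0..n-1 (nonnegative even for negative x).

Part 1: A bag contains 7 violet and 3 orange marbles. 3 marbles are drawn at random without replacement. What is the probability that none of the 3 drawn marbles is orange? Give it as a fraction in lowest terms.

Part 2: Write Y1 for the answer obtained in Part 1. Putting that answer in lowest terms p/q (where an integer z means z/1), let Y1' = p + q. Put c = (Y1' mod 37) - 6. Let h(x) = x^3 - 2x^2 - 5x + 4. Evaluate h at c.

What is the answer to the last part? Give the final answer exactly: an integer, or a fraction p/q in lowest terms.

14254

Part 1: total draws C(10,3) = 120; favorable C(7,3) = 35; P = 7/24; answer 7/24
Part 2: Y1 = 7/24; threaded value p + q = 31; c = 25; 1*(25)^3 - 2*(25)^2 - 5*(25)^1 + 4 = (15625) + (-1250) + (-125) + (4) = 14254; answer 14254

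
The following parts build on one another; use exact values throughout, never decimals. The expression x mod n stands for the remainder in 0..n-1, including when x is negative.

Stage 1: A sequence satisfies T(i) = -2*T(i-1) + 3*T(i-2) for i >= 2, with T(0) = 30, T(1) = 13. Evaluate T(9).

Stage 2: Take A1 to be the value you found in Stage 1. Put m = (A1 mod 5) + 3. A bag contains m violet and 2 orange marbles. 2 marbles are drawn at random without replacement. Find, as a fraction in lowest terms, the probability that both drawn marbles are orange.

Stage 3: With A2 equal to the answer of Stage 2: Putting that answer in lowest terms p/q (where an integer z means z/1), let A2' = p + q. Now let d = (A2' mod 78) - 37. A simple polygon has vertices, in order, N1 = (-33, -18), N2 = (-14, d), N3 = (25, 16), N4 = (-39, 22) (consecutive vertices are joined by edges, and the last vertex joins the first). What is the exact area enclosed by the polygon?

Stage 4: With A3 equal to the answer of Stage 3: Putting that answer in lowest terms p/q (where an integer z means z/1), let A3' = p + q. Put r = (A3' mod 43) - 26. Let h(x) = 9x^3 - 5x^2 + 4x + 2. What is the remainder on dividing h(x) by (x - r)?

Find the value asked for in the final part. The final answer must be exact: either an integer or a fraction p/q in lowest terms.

-74078

Stage 1: T(2) = -2*(13) + 3*(30) = 64; iterating: T(2)=64, T(3)=-89, T(4)=370, T(5)=-1007, T(6)=3124, T(7)=-9269, T(8)=27910, T(9)=-83627; answer -83627
Stage 2: A1 = -83627; m = 6; total draws C(8,2) = 28; favorable C(2,2) = 1; P = 1/28; answer 1/28
Stage 3: A2 = 1/28; threaded value p + q = 29; d = -8; cross terms: (-33*-8 - -14*-18)=12, (-14*16 - 25*-8)=-24, (25*22 - -39*16)=1174, (-39*-18 - -33*22)=1428; twice the area = |2590| = 2590; area = 1295; answer 1295
Stage 4: A3 = 1295; threaded value p + q = 1296; r = -20; remainder = value at the root: 9*(-20)^3 - 5*(-20)^2 + 4*(-20)^1 + 2 = (-72000) + (-2000) + (-80) + (2) = -74078; answer -74078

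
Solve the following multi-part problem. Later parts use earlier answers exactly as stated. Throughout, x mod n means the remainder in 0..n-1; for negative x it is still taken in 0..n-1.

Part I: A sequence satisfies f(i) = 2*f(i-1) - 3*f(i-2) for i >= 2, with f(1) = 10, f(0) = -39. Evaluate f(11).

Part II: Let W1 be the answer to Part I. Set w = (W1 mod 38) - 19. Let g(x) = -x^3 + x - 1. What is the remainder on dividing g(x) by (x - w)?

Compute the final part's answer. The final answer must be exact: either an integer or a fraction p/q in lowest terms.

Part I: f(2) = 2*(10) - 3*(-39) = 137; iterating: f(2)=137, f(3)=244, f(4)=77, f(5)=-578, f(6)=-1387, f(7)=-1040, f(8)=2081, f(9)=7282, f(10)=8321, f(11)=-5204; answer -5204
Part II: W1 = -5204; w = -17; remainder = value at the root: -1*(-17)^3 + 1*(-17)^1 - 1 = (4913) + (-17) + (-1) = 4895; answer 4895

4895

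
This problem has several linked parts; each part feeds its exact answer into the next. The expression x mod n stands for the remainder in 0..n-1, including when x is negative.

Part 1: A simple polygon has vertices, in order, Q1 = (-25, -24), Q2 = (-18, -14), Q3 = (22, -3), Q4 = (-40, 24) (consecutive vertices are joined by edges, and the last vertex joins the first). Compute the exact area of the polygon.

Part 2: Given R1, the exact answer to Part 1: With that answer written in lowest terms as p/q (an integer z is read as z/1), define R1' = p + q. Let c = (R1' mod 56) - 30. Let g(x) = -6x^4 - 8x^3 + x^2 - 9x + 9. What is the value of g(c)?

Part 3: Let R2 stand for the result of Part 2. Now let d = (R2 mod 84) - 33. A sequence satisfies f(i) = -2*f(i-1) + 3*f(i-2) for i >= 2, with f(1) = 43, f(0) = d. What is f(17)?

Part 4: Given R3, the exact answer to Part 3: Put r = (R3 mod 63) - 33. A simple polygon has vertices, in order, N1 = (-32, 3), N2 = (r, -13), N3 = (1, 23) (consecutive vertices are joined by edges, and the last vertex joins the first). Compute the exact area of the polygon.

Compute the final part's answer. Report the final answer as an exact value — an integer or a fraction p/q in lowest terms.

Part 1: cross terms: (-25*-14 - -18*-24)=-82, (-18*-3 - 22*-14)=362, (22*24 - -40*-3)=408, (-40*-24 - -25*24)=1560; twice the area = |2248| = 2248; area = 1124; answer 1124
Part 2: R1 = 1124; threaded value p + q = 1125; c = -25; -6*(-25)^4 - 8*(-25)^3 + 1*(-25)^2 - 9*(-25)^1 + 9 = (-2343750) + (125000) + (625) + (225) + (9) = -2217891; answer -2217891
Part 3: R2 = -2217891; d = 12; f(2) = -2*(43) + 3*(12) = -50; iterating: f(2)=-50, f(3)=229, f(4)=-608, f(5)=1903, f(6)=-5630, f(7)=16969, f(8)=-50828, f(9)=152563, f(10)=-457610, f(11)=1372909, f(12)=-4118648, f(13)=12356023, f(14)=-37067990, f(15)=111204049, f(16)=-333612068, f(17)=1000836283; answer 1000836283
Part 4: R3 = 1000836283; r = -20; cross terms: (-32*-13 - -20*3)=476, (-20*23 - 1*-13)=-447, (1*3 - -32*23)=739; twice the area = |768| = 768; area = 384; answer 384

384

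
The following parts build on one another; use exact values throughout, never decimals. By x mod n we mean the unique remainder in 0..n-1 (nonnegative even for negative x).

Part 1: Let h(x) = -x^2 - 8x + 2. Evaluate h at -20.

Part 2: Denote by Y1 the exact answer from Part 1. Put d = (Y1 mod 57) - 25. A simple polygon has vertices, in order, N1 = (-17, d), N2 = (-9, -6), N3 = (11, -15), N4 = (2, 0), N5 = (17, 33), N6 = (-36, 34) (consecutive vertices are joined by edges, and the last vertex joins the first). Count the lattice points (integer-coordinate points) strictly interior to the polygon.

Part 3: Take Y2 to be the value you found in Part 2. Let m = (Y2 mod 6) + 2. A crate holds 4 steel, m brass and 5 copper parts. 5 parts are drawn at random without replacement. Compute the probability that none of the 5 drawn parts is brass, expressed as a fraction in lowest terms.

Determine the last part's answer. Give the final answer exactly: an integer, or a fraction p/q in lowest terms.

7/44

Part 1: -1*(-20)^2 - 8*(-20)^1 + 2 = (-400) + (160) + (2) = -238; answer -238
Part 2: Y1 = -238; d = 22; cross terms: (-17*-6 - -9*22)=300, (-9*-15 - 11*-6)=201, (11*0 - 2*-15)=30, (2*33 - 17*0)=66, (17*34 - -36*33)=1766, (-36*22 - -17*34)=-214; twice the area = |2149| = 2149; area = 2149/2; boundary points = 4 + 1 + 3 + 3 + 1 + 1 = 13; strictly interior points = area - boundary/2 + 1 = 1069; answer 1069
Part 3: Y2 = 1069; m = 3; total draws C(12,5) = 792; favorable C(9,5) = 126; P = 7/44; answer 7/44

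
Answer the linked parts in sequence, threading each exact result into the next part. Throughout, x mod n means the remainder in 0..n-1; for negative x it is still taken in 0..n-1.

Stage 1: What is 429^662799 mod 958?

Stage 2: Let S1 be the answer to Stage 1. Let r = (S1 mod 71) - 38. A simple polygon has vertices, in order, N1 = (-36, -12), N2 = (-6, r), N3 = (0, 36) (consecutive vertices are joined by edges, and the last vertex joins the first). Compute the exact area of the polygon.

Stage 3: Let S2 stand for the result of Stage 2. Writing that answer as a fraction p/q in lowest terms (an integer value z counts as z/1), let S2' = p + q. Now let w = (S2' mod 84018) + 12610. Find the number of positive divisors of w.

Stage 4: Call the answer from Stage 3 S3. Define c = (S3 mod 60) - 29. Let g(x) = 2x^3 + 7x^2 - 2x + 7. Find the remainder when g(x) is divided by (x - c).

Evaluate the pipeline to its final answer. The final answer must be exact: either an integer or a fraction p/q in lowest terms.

-20578

Stage 1: squarings mod 958: 429^1=429, 429^2=105, 429^4=487, 429^8=543, 429^16=743, 429^32=241, 429^64=601, 429^128=35, 429^256=267, 429^512=397, 429^1024=497, 429^2048=803, 429^4096=75, 429^8192=835, 429^16384=759, 429^32768=323, 429^65536=865, 429^131072=27, 429^262144=729, 429^524288=709; 429^662799 = 429^1 * 429^2 * 429^4 * 429^8 * 429^256 * 429^1024 * 429^2048 * 429^4096 * 429^131072 * 429^524288 = 185 (mod 958); answer 185
Stage 2: S1 = 185; r = 5; cross terms: (-36*5 - -6*-12)=-252, (-6*36 - 0*5)=-216, (0*-12 - -36*36)=1296; twice the area = |828| = 828; area = 414; answer 414
Stage 3: S2 = 414; threaded value p + q = 415; w = 13025; 13025 = 5^2 * 521; number of divisors = (2+1) * (1+1) = 6; answer 6
Stage 4: S3 = 6; c = -23; remainder = value at the root: 2*(-23)^3 + 7*(-23)^2 - 2*(-23)^1 + 7 = (-24334) + (3703) + (46) + (7) = -20578; answer -20578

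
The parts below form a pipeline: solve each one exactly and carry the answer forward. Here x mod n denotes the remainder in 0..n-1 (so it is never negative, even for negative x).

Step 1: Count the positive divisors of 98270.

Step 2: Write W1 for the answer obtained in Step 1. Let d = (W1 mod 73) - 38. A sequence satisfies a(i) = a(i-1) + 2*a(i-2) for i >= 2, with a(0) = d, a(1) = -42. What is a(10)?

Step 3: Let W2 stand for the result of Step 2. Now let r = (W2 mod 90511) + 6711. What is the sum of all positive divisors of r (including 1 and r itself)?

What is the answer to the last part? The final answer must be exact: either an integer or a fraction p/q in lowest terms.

167152

Step 1: 98270 = 2 * 5 * 31 * 317; number of divisors = (1+1) * (1+1) * (1+1) * (1+1) = 16; answer 16
Step 2: W1 = 16; d = -22; a(2) = 1*(-42) + 2*(-22) = -86; iterating: a(2)=-86, a(3)=-170, a(4)=-342, a(5)=-682, a(6)=-1366, a(7)=-2730, a(8)=-5462, a(9)=-10922, a(10)=-21846; answer -21846
Step 3: W2 = -21846; r = 75376; 75376 = 2^4 * 7 * 673; sigma = (1 + 2 + 4 + 8 + 16) * (1 + 7) * (1 + 673) = 31 * 8 * 674 = 167152; answer 167152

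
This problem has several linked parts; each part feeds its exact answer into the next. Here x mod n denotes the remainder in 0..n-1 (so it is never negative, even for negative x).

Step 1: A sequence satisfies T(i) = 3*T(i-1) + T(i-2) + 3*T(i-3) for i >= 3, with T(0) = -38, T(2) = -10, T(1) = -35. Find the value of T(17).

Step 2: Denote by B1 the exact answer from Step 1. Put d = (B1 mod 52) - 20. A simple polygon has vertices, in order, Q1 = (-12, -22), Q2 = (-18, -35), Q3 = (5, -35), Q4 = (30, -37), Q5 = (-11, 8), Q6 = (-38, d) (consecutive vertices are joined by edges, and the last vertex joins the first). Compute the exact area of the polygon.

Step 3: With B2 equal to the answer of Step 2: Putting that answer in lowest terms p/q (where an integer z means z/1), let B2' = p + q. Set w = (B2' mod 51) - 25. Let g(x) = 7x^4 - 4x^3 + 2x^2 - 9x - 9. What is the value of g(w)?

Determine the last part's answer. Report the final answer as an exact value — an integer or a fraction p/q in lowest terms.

Step 1: T(3) = 3*(-10) + 1*(-35) + 3*(-38) = -179; iterating: T(3)=-179, T(4)=-652, T(5)=-2165, T(6)=-7684, T(7)=-27173, T(8)=-95698, T(9)=-337319, T(10)=-1189174, T(11)=-4191935, T(12)=-14776936, T(13)=-52090265, T(14)=-183623536, T(15)=-647291681, T(16)=-2281769374, T(17)=-8043470411; answer -8043470411
Step 2: B1 = -8043470411; d = 17; cross terms: (-12*-35 - -18*-22)=24, (-18*-35 - 5*-35)=805, (5*-37 - 30*-35)=865, (30*8 - -11*-37)=-167, (-11*17 - -38*8)=117, (-38*-22 - -12*17)=1040; twice the area = |2684| = 2684; area = 1342; answer 1342
Step 3: B2 = 1342; threaded value p + q = 1343; w = -8; 7*(-8)^4 - 4*(-8)^3 + 2*(-8)^2 - 9*(-8)^1 - 9 = (28672) + (2048) + (128) + (72) + (-9) = 30911; answer 30911

30911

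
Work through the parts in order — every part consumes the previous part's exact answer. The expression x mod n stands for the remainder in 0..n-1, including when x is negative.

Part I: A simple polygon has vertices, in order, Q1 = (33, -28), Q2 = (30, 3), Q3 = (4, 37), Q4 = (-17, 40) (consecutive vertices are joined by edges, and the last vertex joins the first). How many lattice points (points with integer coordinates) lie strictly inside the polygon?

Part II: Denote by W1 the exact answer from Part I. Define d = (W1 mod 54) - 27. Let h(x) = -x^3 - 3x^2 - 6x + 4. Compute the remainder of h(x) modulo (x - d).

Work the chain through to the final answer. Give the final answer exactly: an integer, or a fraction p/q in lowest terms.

Part I: cross terms: (33*3 - 30*-28)=939, (30*37 - 4*3)=1098, (4*40 - -17*37)=789, (-17*-28 - 33*40)=-844; twice the area = |1982| = 1982; area = 991; boundary points = 1 + 2 + 3 + 2 = 8; strictly interior points = area - boundary/2 + 1 = 988; answer 988
Part II: W1 = 988; d = -11; remainder = value at the root: -1*(-11)^3 - 3*(-11)^2 - 6*(-11)^1 + 4 = (1331) + (-363) + (66) + (4) = 1038; answer 1038

1038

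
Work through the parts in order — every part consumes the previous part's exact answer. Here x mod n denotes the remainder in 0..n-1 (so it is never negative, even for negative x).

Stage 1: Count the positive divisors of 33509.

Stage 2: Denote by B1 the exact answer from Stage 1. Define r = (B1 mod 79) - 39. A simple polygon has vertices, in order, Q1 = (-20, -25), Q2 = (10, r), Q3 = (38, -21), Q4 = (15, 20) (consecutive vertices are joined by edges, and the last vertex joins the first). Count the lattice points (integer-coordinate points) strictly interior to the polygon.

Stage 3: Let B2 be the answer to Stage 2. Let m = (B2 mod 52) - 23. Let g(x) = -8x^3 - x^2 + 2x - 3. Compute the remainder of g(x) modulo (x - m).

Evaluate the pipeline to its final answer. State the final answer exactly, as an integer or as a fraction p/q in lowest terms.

13653

Stage 1: 33509 = 7 * 4787; number of divisors = (1+1) * (1+1) = 4; answer 4
Stage 2: B1 = 4; r = -35; cross terms: (-20*-35 - 10*-25)=950, (10*-21 - 38*-35)=1120, (38*20 - 15*-21)=1075, (15*-25 - -20*20)=25; twice the area = |3170| = 3170; area = 1585; boundary points = 10 + 14 + 1 + 5 = 30; strictly interior points = area - boundary/2 + 1 = 1571; answer 1571
Stage 3: B2 = 1571; m = -12; remainder = value at the root: -8*(-12)^3 - 1*(-12)^2 + 2*(-12)^1 - 3 = (13824) + (-144) + (-24) + (-3) = 13653; answer 13653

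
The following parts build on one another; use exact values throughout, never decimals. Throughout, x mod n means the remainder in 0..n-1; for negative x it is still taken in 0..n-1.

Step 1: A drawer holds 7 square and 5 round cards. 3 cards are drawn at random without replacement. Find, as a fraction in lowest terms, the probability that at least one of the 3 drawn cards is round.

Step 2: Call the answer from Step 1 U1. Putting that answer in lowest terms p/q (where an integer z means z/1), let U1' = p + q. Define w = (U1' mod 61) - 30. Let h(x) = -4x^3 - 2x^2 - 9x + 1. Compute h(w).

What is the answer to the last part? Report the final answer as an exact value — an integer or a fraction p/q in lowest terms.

Step 1: total draws C(12,3) = 220; complement C(7,3) = 35; favorable 220 - 35 = 185; P = 37/44; answer 37/44
Step 2: U1 = 37/44; threaded value p + q = 81; w = -10; -4*(-10)^3 - 2*(-10)^2 - 9*(-10)^1 + 1 = (4000) + (-200) + (90) + (1) = 3891; answer 3891

3891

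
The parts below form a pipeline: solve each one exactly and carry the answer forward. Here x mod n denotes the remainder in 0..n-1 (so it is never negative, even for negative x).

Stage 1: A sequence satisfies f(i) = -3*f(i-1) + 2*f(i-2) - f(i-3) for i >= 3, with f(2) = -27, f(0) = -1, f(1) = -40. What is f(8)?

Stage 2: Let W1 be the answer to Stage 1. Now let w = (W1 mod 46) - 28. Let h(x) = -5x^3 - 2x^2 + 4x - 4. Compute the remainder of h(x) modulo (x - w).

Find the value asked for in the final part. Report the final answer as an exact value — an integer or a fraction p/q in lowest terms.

268

Stage 1: f(3) = -3*(-27) + 2*(-40) - 1*(-1) = 2; iterating: f(3)=2, f(4)=-20, f(5)=91, f(6)=-315, f(7)=1147, f(8)=-4162; answer -4162
Stage 2: W1 = -4162; w = -4; remainder = value at the root: -5*(-4)^3 - 2*(-4)^2 + 4*(-4)^1 - 4 = (320) + (-32) + (-16) + (-4) = 268; answer 268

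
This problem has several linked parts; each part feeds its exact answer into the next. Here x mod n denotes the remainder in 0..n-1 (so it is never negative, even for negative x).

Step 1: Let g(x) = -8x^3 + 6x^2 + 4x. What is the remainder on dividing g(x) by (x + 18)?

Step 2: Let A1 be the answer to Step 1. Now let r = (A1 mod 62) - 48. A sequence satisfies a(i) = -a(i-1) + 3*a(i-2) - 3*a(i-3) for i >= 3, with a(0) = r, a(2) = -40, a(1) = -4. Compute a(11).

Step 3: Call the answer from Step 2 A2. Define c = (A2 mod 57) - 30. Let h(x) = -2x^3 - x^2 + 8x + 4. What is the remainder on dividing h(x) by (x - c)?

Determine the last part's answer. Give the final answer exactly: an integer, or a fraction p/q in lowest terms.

Step 1: remainder = value at the root: -8*(-18)^3 + 6*(-18)^2 + 4*(-18)^1 = (46656) + (1944) + (-72) = 48528; answer 48528
Step 2: A1 = 48528; r = -4; a(3) = -1*(-40) + 3*(-4) - 3*(-4) = 40; iterating: a(3)=40, a(4)=-148, a(5)=388, a(6)=-952, a(7)=2560, a(8)=-6580, a(9)=17116, a(10)=-44536, a(11)=115624; answer 115624
Step 3: A2 = 115624; c = -2; remainder = value at the root: -2*(-2)^3 - 1*(-2)^2 + 8*(-2)^1 + 4 = (16) + (-4) + (-16) + (4) = 0; answer 0

0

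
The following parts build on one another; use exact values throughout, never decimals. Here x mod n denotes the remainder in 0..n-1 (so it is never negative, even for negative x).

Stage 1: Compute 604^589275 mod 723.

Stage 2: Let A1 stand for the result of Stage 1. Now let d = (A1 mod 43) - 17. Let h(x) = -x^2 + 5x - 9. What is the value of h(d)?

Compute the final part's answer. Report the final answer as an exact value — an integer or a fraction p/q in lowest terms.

-135

Stage 1: squarings mod 723: 604^1=604, 604^2=424, 604^4=472, 604^8=100, 604^16=601, 604^32=424, 604^64=472, 604^128=100, 604^256=601, 604^512=424, 604^1024=472, 604^2048=100, 604^4096=601, 604^8192=424, 604^16384=472, 604^32768=100, 604^65536=601, 604^131072=424, 604^262144=472, 604^524288=100; 604^589275 = 604^1 * 604^2 * 604^8 * 604^16 * 604^64 * 604^128 * 604^256 * 604^1024 * 604^2048 * 604^4096 * 604^8192 * 604^16384 * 604^32768 * 604^524288 = 481 (mod 723); answer 481
Stage 2: A1 = 481; d = -9; -1*(-9)^2 + 5*(-9)^1 - 9 = (-81) + (-45) + (-9) = -135; answer -135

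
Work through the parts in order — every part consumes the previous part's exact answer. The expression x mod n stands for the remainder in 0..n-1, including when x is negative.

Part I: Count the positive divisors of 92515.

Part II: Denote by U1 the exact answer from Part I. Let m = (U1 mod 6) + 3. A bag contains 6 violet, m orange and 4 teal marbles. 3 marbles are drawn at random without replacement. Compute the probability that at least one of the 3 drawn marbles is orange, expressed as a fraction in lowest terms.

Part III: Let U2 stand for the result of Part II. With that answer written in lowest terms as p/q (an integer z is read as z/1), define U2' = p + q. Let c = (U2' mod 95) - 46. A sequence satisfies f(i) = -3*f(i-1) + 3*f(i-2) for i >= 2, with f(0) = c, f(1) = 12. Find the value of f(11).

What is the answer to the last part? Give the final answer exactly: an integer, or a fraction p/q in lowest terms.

12116709

Part I: 92515 = 5 * 18503; number of divisors = (1+1) * (1+1) = 4; answer 4
Part II: U1 = 4; m = 7; total draws C(17,3) = 680; complement C(10,3) = 120; favorable 680 - 120 = 560; P = 14/17; answer 14/17
Part III: U2 = 14/17; threaded value p + q = 31; c = -15; f(2) = -3*(12) + 3*(-15) = -81; iterating: f(2)=-81, f(3)=279, f(4)=-1080, f(5)=4077, f(6)=-15471, f(7)=58644, f(8)=-222345, f(9)=842967, f(10)=-3195936, f(11)=12116709; answer 12116709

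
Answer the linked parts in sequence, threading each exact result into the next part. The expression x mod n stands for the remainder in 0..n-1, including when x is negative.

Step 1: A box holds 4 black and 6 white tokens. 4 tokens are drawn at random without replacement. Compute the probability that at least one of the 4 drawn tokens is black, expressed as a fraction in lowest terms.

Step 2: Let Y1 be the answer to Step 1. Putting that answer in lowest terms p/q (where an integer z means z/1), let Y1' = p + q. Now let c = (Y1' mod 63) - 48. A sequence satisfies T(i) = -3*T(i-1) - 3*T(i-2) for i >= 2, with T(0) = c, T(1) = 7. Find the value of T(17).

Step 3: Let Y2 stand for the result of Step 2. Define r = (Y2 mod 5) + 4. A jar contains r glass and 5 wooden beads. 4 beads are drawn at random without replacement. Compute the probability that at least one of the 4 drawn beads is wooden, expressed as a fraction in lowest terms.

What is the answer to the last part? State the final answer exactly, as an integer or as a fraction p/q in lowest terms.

Step 1: total draws C(10,4) = 210; complement C(6,4) = 15; favorable 210 - 15 = 195; P = 13/14; answer 13/14
Step 2: Y1 = 13/14; threaded value p + q = 27; c = -21; T(2) = -3*(7) - 3*(-21) = 42; iterating: T(2)=42, T(3)=-147, T(4)=315, T(5)=-504, T(6)=567, T(7)=-189, T(8)=-1134, T(9)=3969, T(10)=-8505, T(11)=13608, T(12)=-15309, T(13)=5103, T(14)=30618, T(15)=-107163, T(16)=229635, T(17)=-367416; answer -367416
Step 3: Y2 = -367416; r = 8; total draws C(13,4) = 715; complement C(8,4) = 70; favorable 715 - 70 = 645; P = 129/143; answer 129/143

129/143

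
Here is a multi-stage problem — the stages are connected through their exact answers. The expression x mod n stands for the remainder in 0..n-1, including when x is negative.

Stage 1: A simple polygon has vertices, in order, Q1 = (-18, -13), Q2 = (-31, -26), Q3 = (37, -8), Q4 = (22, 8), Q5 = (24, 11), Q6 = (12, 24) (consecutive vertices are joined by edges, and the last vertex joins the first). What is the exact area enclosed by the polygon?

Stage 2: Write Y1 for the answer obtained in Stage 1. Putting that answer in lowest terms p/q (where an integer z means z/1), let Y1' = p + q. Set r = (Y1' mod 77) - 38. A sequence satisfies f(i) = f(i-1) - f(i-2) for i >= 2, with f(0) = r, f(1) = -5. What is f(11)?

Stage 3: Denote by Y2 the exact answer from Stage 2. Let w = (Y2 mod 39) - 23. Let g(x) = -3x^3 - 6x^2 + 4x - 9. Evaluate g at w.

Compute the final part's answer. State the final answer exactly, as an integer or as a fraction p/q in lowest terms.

Stage 1: cross terms: (-18*-26 - -31*-13)=65, (-31*-8 - 37*-26)=1210, (37*8 - 22*-8)=472, (22*11 - 24*8)=50, (24*24 - 12*11)=444, (12*-13 - -18*24)=276; twice the area = |2517| = 2517; area = 2517/2; answer 2517/2
Stage 2: Y1 = 2517/2; threaded value p + q = 2519; r = 17; f(2) = 1*(-5) - 1*(17) = -22; iterating: f(2)=-22, f(3)=-17, f(4)=5, f(5)=22, f(6)=17, f(7)=-5, f(8)=-22, f(9)=-17, f(10)=5, f(11)=22; answer 22
Stage 3: Y2 = 22; w = -1; -3*(-1)^3 - 6*(-1)^2 + 4*(-1)^1 - 9 = (3) + (-6) + (-4) + (-9) = -16; answer -16

-16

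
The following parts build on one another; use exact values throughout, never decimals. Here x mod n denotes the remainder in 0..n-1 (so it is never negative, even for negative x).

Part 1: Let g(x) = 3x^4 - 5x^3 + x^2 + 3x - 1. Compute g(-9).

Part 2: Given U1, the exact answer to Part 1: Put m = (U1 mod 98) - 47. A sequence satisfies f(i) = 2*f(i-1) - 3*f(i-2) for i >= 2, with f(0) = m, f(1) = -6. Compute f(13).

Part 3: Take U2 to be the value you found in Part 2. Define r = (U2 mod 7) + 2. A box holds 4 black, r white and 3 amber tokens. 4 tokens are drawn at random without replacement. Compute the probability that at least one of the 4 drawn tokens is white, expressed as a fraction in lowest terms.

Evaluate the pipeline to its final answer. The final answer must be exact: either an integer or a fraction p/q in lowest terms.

Part 1: 3*(-9)^4 - 5*(-9)^3 + 1*(-9)^2 + 3*(-9)^1 - 1 = (19683) + (3645) + (81) + (-27) + (-1) = 23381; answer 23381
Part 2: U1 = 23381; m = 10; f(2) = 2*(-6) - 3*(10) = -42; iterating: f(2)=-42, f(3)=-66, f(4)=-6, f(5)=186, f(6)=390, f(7)=222, f(8)=-726, f(9)=-2118, f(10)=-2058, f(11)=2238, f(12)=10650, f(13)=14586; answer 14586
Part 3: U2 = 14586; r = 7; total draws C(14,4) = 1001; complement C(7,4) = 35; favorable 1001 - 35 = 966; P = 138/143; answer 138/143

138/143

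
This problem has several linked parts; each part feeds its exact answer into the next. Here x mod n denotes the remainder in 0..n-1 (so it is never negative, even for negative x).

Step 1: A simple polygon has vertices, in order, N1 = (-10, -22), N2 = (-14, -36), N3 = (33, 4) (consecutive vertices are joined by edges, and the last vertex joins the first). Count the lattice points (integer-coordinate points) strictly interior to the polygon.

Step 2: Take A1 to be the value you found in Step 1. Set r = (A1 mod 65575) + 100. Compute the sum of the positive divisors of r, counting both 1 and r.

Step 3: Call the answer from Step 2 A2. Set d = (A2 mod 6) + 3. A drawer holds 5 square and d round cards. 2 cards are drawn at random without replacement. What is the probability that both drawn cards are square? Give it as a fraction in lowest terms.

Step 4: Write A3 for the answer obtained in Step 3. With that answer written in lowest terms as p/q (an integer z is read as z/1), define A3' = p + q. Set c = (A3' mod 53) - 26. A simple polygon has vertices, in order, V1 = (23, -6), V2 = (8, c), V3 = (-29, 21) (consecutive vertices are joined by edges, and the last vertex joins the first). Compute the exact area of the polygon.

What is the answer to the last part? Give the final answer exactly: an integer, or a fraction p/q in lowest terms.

Step 1: cross terms: (-10*-36 - -14*-22)=52, (-14*4 - 33*-36)=1132, (33*-22 - -10*4)=-686; twice the area = |498| = 498; area = 249; boundary points = 2 + 1 + 1 = 4; strictly interior points = area - boundary/2 + 1 = 248; answer 248
Step 2: A1 = 248; r = 348; 348 = 2^2 * 3 * 29; sigma = (1 + 2 + 4) * (1 + 3) * (1 + 29) = 7 * 4 * 30 = 840; answer 840
Step 3: A2 = 840; d = 3; total draws C(8,2) = 28; favorable C(5,2) = 10; P = 5/14; answer 5/14
Step 4: A3 = 5/14; threaded value p + q = 19; c = -7; cross terms: (23*-7 - 8*-6)=-113, (8*21 - -29*-7)=-35, (-29*-6 - 23*21)=-309; twice the area = |-457| = 457; area = 457/2; answer 457/2

457/2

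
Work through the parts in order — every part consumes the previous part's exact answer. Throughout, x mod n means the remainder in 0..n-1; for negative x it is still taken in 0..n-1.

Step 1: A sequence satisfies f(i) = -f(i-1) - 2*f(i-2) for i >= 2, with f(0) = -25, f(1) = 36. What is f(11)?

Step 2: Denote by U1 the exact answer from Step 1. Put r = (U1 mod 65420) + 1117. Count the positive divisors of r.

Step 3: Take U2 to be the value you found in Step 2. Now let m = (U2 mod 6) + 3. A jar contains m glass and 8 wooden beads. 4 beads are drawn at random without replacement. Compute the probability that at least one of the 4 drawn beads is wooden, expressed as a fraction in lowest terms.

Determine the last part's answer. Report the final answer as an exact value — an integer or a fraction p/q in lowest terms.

Step 1: f(2) = -1*(36) - 2*(-25) = 14; iterating: f(2)=14, f(3)=-86, f(4)=58, f(5)=114, f(6)=-230, f(7)=2, f(8)=458, f(9)=-462, f(10)=-454, f(11)=1378; answer 1378
Step 2: U1 = 1378; r = 2495; 2495 = 5 * 499; number of divisors = (1+1) * (1+1) = 4; answer 4
Step 3: U2 = 4; m = 7; total draws C(15,4) = 1365; complement C(7,4) = 35; favorable 1365 - 35 = 1330; P = 38/39; answer 38/39

38/39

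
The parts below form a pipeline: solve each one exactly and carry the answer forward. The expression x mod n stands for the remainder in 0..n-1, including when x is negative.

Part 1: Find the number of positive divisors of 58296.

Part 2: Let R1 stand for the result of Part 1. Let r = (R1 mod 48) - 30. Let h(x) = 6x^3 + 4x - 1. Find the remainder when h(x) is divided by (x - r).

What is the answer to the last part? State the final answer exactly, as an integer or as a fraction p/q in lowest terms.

55

Part 1: 58296 = 2^3 * 3 * 7 * 347; number of divisors = (3+1) * (1+1) * (1+1) * (1+1) = 32; answer 32
Part 2: R1 = 32; r = 2; remainder = value at the root: 6*(2)^3 + 4*(2)^1 - 1 = (48) + (8) + (-1) = 55; answer 55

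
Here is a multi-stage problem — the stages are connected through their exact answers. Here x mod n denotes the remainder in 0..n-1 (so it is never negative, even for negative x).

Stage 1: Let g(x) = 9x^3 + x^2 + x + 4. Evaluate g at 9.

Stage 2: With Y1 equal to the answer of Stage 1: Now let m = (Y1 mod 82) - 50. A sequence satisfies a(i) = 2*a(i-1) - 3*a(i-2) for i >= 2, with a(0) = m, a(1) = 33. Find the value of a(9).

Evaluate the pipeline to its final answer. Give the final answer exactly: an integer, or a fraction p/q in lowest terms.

Stage 1: 9*(9)^3 + 1*(9)^2 + 1*(9)^1 + 4 = (6561) + (81) + (9) + (4) = 6655; answer 6655
Stage 2: Y1 = 6655; m = -37; a(2) = 2*(33) - 3*(-37) = 177; iterating: a(2)=177, a(3)=255, a(4)=-21, a(5)=-807, a(6)=-1551, a(7)=-681, a(8)=3291, a(9)=8625; answer 8625

8625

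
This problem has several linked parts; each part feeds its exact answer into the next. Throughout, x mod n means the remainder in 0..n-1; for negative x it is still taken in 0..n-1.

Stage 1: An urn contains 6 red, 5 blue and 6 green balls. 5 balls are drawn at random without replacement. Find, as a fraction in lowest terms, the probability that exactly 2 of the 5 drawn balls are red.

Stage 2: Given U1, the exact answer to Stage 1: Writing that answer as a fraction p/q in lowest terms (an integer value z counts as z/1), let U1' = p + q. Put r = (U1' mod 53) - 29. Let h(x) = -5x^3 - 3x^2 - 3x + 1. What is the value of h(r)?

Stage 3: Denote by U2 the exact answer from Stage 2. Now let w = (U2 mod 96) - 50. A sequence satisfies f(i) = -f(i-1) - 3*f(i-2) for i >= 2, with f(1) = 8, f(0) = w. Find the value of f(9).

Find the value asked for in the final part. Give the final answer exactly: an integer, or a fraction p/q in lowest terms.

-4372

Stage 1: total draws C(17,5) = 6188; favorable C(6,2)*C(11,3) = 2475; P = 2475/6188; answer 2475/6188
Stage 2: U1 = 2475/6188; threaded value p + q = 8663; r = -5; -5*(-5)^3 - 3*(-5)^2 - 3*(-5)^1 + 1 = (625) + (-75) + (15) + (1) = 566; answer 566
Stage 3: U2 = 566; w = 36; f(2) = -1*(8) - 3*(36) = -116; iterating: f(2)=-116, f(3)=92, f(4)=256, f(5)=-532, f(6)=-236, f(7)=1832, f(8)=-1124, f(9)=-4372; answer -4372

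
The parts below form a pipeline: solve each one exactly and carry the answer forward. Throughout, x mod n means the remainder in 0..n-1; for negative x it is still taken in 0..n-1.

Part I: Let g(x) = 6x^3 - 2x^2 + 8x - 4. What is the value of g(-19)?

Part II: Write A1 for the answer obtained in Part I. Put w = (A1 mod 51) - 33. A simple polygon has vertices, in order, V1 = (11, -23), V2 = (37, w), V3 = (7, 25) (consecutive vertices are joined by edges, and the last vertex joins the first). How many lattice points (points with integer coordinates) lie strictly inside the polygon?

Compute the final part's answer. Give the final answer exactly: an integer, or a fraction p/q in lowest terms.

Part I: 6*(-19)^3 - 2*(-19)^2 + 8*(-19)^1 - 4 = (-41154) + (-722) + (-152) + (-4) = -42032; answer -42032
Part II: A1 = -42032; w = 10; cross terms: (11*10 - 37*-23)=961, (37*25 - 7*10)=855, (7*-23 - 11*25)=-436; twice the area = |1380| = 1380; area = 690; boundary points = 1 + 15 + 4 = 20; strictly interior points = area - boundary/2 + 1 = 681; answer 681

681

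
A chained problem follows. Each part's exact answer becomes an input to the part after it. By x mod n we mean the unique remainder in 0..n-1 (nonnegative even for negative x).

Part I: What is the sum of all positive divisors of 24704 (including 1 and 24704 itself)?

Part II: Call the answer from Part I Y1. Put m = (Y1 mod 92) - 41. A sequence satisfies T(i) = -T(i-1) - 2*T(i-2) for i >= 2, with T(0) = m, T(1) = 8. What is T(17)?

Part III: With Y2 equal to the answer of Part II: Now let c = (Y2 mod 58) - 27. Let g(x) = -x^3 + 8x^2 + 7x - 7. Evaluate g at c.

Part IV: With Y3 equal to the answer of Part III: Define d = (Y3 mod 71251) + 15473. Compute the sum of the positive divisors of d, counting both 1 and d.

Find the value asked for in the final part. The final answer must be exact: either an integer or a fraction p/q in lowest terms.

43200

Part I: 24704 = 2^7 * 193; sigma = (1 + 2 + 4 + 8 + 16 + 32 + 64 + 128) * (1 + 193) = 255 * 194 = 49470; answer 49470
Part II: Y1 = 49470; m = 25; T(2) = -1*(8) - 2*(25) = -58; iterating: T(2)=-58, T(3)=42, T(4)=74, T(5)=-158, T(6)=10, T(7)=306, T(8)=-326, T(9)=-286, T(10)=938, T(11)=-366, T(12)=-1510, T(13)=2242, T(14)=778, T(15)=-5262, T(16)=3706, T(17)=6818; answer 6818
Part III: Y2 = 6818; c = 5; -1*(5)^3 + 8*(5)^2 + 7*(5)^1 - 7 = (-125) + (200) + (35) + (-7) = 103; answer 103
Part IV: Y3 = 103; d = 15576; 15576 = 2^3 * 3 * 11 * 59; sigma = (1 + 2 + 4 + 8) * (1 + 3) * (1 + 11) * (1 + 59) = 15 * 4 * 12 * 60 = 43200; answer 43200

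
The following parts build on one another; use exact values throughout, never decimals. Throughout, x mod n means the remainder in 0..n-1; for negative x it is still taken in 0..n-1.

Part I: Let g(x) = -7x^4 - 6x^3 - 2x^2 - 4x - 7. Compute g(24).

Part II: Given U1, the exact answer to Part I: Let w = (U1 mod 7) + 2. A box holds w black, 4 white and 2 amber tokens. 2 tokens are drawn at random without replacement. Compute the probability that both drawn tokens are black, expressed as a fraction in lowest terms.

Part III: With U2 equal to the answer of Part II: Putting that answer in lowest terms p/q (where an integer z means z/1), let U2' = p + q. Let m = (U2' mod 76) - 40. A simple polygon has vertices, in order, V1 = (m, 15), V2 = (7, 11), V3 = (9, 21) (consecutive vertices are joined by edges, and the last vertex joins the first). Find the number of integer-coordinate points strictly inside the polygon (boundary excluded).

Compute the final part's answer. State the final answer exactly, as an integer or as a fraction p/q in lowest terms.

Part I: -7*(24)^4 - 6*(24)^3 - 2*(24)^2 - 4*(24)^1 - 7 = (-2322432) + (-82944) + (-1152) + (-96) + (-7) = -2406631; answer -2406631
Part II: U1 = -2406631; w = 6; total draws C(12,2) = 66; favorable C(6,2) = 15; P = 5/22; answer 5/22
Part III: U2 = 5/22; threaded value p + q = 27; m = -13; cross terms: (-13*11 - 7*15)=-248, (7*21 - 9*11)=48, (9*15 - -13*21)=408; twice the area = |208| = 208; area = 104; boundary points = 4 + 2 + 2 = 8; strictly interior points = area - boundary/2 + 1 = 101; answer 101

101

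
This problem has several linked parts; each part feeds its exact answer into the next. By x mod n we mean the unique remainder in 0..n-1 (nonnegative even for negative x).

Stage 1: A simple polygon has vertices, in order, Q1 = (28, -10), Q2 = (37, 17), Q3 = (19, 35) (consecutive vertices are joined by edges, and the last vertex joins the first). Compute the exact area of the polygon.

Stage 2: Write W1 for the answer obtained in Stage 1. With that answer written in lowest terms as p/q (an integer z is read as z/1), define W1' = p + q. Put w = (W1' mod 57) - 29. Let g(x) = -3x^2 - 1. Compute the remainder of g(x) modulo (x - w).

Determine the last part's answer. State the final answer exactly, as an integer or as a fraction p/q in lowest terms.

Stage 1: cross terms: (28*17 - 37*-10)=846, (37*35 - 19*17)=972, (19*-10 - 28*35)=-1170; twice the area = |648| = 648; area = 324; answer 324
Stage 2: W1 = 324; threaded value p + q = 325; w = 11; remainder = value at the root: -3*(11)^2 - 1 = (-363) + (-1) = -364; answer -364

-364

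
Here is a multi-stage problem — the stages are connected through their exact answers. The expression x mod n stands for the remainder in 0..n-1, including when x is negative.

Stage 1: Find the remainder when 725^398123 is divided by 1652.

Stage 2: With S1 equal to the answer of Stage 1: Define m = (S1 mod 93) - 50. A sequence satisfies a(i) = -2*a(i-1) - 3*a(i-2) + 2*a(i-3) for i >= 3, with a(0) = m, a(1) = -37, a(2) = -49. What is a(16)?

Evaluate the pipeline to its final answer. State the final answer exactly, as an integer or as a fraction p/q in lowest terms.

Stage 1: squarings mod 1652: 725^1=725, 725^2=289, 725^4=921, 725^8=765, 725^16=417, 725^32=429, 725^64=669, 725^128=1521, 725^256=641, 725^512=1185, 725^1024=25, 725^2048=625, 725^4096=753, 725^8192=373, 725^16384=361, 725^32768=1465, 725^65536=277, 725^131072=737, 725^262144=1313; 725^398123 = 725^1 * 725^2 * 725^8 * 725^32 * 725^256 * 725^512 * 725^4096 * 725^131072 * 725^262144 = 1325 (mod 1652); answer 1325
Stage 2: S1 = 1325; m = -27; a(3) = -2*(-49) - 3*(-37) + 2*(-27) = 155; iterating: a(3)=155, a(4)=-237, a(5)=-89, a(6)=1199, a(7)=-2605, a(8)=1435, a(9)=7343, a(10)=-24201, a(11)=29243, a(12)=28803, a(13)=-193737, a(14)=359551, a(15)=-80285, a(16)=-1305557; answer -1305557

-1305557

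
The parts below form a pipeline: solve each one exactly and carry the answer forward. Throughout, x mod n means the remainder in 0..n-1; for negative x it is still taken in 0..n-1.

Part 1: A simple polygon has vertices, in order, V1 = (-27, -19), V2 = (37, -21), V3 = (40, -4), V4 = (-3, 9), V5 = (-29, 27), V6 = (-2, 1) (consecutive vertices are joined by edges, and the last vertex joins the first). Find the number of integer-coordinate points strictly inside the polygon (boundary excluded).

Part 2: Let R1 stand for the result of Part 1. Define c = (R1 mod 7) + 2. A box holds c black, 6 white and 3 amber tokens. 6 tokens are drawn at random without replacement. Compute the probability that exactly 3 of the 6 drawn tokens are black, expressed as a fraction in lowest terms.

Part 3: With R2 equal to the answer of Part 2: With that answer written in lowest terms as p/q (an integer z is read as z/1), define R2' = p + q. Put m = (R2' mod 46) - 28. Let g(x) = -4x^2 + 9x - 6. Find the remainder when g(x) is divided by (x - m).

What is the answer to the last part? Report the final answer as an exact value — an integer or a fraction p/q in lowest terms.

-1959

Part 1: cross terms: (-27*-21 - 37*-19)=1270, (37*-4 - 40*-21)=692, (40*9 - -3*-4)=348, (-3*27 - -29*9)=180, (-29*1 - -2*27)=25, (-2*-19 - -27*1)=65; twice the area = |2580| = 2580; area = 1290; boundary points = 2 + 1 + 1 + 2 + 1 + 5 = 12; strictly interior points = area - boundary/2 + 1 = 1285; answer 1285
Part 2: R1 = 1285; c = 6; total draws C(15,6) = 5005; favorable C(6,3)*C(9,3) = 1680; P = 48/143; answer 48/143
Part 3: R2 = 48/143; threaded value p + q = 191; m = -21; remainder = value at the root: -4*(-21)^2 + 9*(-21)^1 - 6 = (-1764) + (-189) + (-6) = -1959; answer -1959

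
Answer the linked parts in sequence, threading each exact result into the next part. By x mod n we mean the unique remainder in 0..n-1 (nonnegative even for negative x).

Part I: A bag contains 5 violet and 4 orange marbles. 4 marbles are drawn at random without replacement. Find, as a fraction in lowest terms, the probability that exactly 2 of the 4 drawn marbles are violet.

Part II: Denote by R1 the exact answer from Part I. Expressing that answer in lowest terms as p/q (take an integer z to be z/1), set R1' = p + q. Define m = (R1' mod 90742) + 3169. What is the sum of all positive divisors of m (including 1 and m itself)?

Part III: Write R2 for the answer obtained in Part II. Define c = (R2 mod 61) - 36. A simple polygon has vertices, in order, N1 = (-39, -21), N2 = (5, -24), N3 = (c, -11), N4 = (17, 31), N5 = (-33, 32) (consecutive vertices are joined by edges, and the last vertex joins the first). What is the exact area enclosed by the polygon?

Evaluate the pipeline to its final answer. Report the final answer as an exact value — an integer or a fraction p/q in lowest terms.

4681/2

Part I: total draws C(9,4) = 126; favorable C(5,2)*C(4,2) = 60; P = 10/21; answer 10/21
Part II: R1 = 10/21; threaded value p + q = 31; m = 3200; 3200 = 2^7 * 5^2; sigma = (1 + 2 + 4 + 8 + 16 + 32 + 64 + 128) * (1 + 5 + 25) = 255 * 31 = 7905; answer 7905
Part III: R2 = 7905; c = 0; cross terms: (-39*-24 - 5*-21)=1041, (5*-11 - 0*-24)=-55, (0*31 - 17*-11)=187, (17*32 - -33*31)=1567, (-33*-21 - -39*32)=1941; twice the area = |4681| = 4681; area = 4681/2; answer 4681/2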